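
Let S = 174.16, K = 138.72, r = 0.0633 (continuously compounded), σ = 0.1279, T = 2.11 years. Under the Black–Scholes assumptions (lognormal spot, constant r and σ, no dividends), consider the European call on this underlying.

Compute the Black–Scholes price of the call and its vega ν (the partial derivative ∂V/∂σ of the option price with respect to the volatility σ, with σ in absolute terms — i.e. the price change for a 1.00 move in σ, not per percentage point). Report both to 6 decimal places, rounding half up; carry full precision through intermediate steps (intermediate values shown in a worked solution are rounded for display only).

σ√T = 0.1279·√2.11 = 0.185785
d₁ = (ln(S/K) + (r+σ²/2)T) / (σ√T) = (ln(174.16/138.72) + (0.0633+0.1279²/2)·2.11) / 0.185785 = (0.227517 + 0.150821) / 0.185785 = 2.036424
d₂ = d₁ − σ√T = 2.036424 − 0.185785 = 1.850639
e^{−rT} = e^{−0.0633·2.11} = 0.874972
N(d₁) = 0.979146,  N(d₂) = 0.967889
Call price V = S·N(d₁) − K·e^{−rT}·N(d₂) = 170.528086 − 117.478680 = 53.049406
φ(d₁) = (1/√(2π))·e^{−d₁²/2} = 0.050164
ν = S·φ(d₁)·√T = 12.690686

price = 53.049406
ν = 12.690686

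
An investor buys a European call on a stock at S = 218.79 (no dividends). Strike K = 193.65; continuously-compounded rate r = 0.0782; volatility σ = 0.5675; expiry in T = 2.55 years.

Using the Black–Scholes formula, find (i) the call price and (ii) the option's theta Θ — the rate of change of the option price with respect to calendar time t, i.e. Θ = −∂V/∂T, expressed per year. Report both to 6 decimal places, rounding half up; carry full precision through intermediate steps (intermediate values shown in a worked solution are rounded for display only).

price = 99.829718
Θ = -16.908276

σ√T = 0.5675·√2.55 = 0.906225
d₁ = (ln(S/K) + (r+σ²/2)T) / (σ√T) = (ln(218.79/193.65) + (0.0782+0.5675²/2)·2.55) / 0.906225 = (0.122060 + 0.610032) / 0.906225 = 0.807848
d₂ = d₁ − σ√T = 0.807848 − 0.906225 = -0.098377
e^{−rT} = e^{−0.0782·2.55} = 0.819214
N(d₁) = 0.790411,  N(d₂) = 0.460816
Call price V = S·N(d₁) − K·e^{−rT}·N(d₂) = 172.933997 − 73.104279 = 99.829718
φ(d₁) = (1/√(2π))·e^{−d₁²/2} = 0.287870
Θ = −S·φ(d₁)·σ/(2√T) − r·K·e^{−rT}·N(d₂) = −11.191521 − 5.716755 = -16.908276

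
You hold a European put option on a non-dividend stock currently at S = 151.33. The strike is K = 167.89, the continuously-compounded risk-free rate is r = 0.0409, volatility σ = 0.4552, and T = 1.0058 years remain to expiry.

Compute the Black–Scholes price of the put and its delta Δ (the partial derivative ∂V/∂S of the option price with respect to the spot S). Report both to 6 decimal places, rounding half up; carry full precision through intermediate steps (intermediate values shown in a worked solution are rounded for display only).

σ√T = 0.4552·√1.0058 = 0.456518
d₁ = (ln(S/K) + (r+σ²/2)T) / (σ√T) = (ln(151.33/167.89) + (0.0409+0.4552²/2)·1.0058) / 0.456518 = (-0.103846 + 0.145342) / 0.456518 = 0.090896
d₂ = d₁ − σ√T = 0.090896 − 0.456518 = -0.365623
e^{−rT} = e^{−0.0409·1.0058} = 0.959697
N(−d₁) = 0.463788,  N(−d₂) = 0.642677
Put price V = K·e^{−rT}·N(−d₂) − S·N(−d₁) = 103.550371 − 70.185000 = 33.365370
Δ = −N(−d₁) = -0.463788

price = 33.365370
Δ = -0.463788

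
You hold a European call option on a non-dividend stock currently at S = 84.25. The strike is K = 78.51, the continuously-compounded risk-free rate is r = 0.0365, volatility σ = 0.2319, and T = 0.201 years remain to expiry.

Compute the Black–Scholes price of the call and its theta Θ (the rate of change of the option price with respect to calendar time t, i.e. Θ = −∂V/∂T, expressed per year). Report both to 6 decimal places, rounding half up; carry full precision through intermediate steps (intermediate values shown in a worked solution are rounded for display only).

σ√T = 0.2319·√0.201 = 0.103968
d₁ = (ln(S/K) + (r+σ²/2)T) / (σ√T) = (ln(84.25/78.51) + (0.0365+0.2319²/2)·0.201) / 0.103968 = (0.070563 + 0.012741) / 0.103968 = 0.801245
d₂ = d₁ − σ√T = 0.801245 − 0.103968 = 0.697278
e^{−rT} = e^{−0.0365·0.201} = 0.992690
N(d₁) = 0.788505,  N(d₂) = 0.757185
Call price V = S·N(d₁) − K·e^{−rT}·N(d₂) = 66.431565 − 59.012098 = 7.419467
φ(d₁) = (1/√(2π))·e^{−d₁²/2} = 0.289403
Θ = −S·φ(d₁)·σ/(2√T) − r·K·e^{−rT}·N(d₂) = −6.305876 − 2.153942 = -8.459817

price = 7.419467
Θ = -8.459817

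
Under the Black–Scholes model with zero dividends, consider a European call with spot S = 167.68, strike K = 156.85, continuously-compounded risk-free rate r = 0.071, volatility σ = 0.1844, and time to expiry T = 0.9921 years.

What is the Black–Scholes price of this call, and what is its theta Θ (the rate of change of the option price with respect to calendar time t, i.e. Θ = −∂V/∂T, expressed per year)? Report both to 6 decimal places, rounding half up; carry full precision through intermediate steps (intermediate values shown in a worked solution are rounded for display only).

price = 25.280247
Θ = -12.075642

σ√T = 0.1844·√0.9921 = 0.183670
d₁ = (ln(S/K) + (r+σ²/2)T) / (σ√T) = (ln(167.68/156.85) + (0.071+0.1844²/2)·0.9921) / 0.183670 = (0.066767 + 0.087306) / 0.183670 = 0.838862
d₂ = d₁ − σ√T = 0.838862 − 0.183670 = 0.655192
e^{−rT} = e^{−0.071·0.9921} = 0.931984
N(d₁) = 0.799227,  N(d₂) = 0.743828
Call price V = S·N(d₁) − K·e^{−rT}·N(d₂) = 134.014321 − 108.734074 = 25.280247
φ(d₁) = (1/√(2π))·e^{−d₁²/2} = 0.280612
Θ = −S·φ(d₁)·σ/(2√T) − r·K·e^{−rT}·N(d₂) = −4.355523 − 7.720119 = -12.075642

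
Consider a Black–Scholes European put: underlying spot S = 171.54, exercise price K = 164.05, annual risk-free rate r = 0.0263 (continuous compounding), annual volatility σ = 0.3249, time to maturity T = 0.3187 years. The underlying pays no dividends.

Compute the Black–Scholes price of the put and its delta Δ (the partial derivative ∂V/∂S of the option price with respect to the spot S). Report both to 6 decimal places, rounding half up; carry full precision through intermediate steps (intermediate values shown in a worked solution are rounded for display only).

σ√T = 0.3249·√0.3187 = 0.183417
d₁ = (ln(S/K) + (r+σ²/2)T) / (σ√T) = (ln(171.54/164.05) + (0.0263+0.3249²/2)·0.3187) / 0.183417 = (0.044645 + 0.025203) / 0.183417 = 0.380814
d₂ = d₁ − σ√T = 0.380814 − 0.183417 = 0.197397
e^{−rT} = e^{−0.0263·0.3187} = 0.991653
N(−d₁) = 0.351671,  N(−d₂) = 0.421758
Put price V = K·e^{−rT}·N(−d₂) − S·N(−d₁) = 68.611971 − 60.325558 = 8.286413
Δ = −N(−d₁) = -0.351671

price = 8.286413
Δ = -0.351671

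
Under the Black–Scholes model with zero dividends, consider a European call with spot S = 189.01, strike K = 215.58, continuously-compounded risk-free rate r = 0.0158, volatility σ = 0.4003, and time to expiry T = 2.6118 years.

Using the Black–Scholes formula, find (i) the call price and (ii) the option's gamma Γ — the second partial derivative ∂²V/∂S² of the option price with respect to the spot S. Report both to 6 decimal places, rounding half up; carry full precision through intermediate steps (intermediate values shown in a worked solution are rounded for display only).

price = 41.751343
Γ = 0.003208

σ√T = 0.4003·√2.6118 = 0.646927
d₁ = (ln(S/K) + (r+σ²/2)T) / (σ√T) = (ln(189.01/215.58) + (0.0158+0.4003²/2)·2.6118) / 0.646927 = (-0.131532 + 0.250524) / 0.646927 = 0.183934
d₂ = d₁ − σ√T = 0.183934 − 0.646927 = -0.462994
e^{−rT} = e^{−0.0158·2.6118} = 0.959573
N(d₁) = 0.572967,  N(d₂) = 0.321684
Call price V = S·N(d₁) − K·e^{−rT}·N(d₂) = 108.296552 − 66.545209 = 41.751343
φ(d₁) = (1/√(2π))·e^{−d₁²/2} = 0.392251
Γ = φ(d₁) / (S·σ·√T) = 0.003208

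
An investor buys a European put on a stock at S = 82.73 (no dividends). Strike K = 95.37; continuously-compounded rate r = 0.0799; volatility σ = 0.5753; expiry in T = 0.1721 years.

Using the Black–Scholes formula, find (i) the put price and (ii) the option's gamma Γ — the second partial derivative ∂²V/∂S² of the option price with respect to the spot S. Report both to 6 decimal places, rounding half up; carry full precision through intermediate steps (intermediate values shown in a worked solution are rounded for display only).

price = 15.245148
Γ = 0.018509

σ√T = 0.5753·√0.1721 = 0.238663
d₁ = (ln(S/K) + (r+σ²/2)T) / (σ√T) = (ln(82.73/95.37) + (0.0799+0.5753²/2)·0.1721) / 0.238663 = (-0.142182 + 0.042231) / 0.238663 = -0.418796
d₂ = d₁ − σ√T = -0.418796 − 0.238663 = -0.657459
e^{−rT} = e^{−0.0799·0.1721} = 0.986343
N(−d₁) = 0.662317,  N(−d₂) = 0.744557
Put price V = K·e^{−rT}·N(−d₂) − S·N(−d₁) = 70.038661 − 54.793512 = 15.245148
φ(d₁) = (1/√(2π))·e^{−d₁²/2} = 0.365447
Γ = φ(d₁) / (S·σ·√T) = 0.018509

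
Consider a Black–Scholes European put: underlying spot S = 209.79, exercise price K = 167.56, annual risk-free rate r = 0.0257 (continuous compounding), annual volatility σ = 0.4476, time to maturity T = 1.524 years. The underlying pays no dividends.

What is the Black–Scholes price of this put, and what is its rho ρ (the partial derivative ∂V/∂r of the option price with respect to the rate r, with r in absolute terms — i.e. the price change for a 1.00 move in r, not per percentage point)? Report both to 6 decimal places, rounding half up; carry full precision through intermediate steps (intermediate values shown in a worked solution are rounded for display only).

σ√T = 0.4476·√1.524 = 0.552564
d₁ = (ln(S/K) + (r+σ²/2)T) / (σ√T) = (ln(209.79/167.56) + (0.0257+0.4476²/2)·1.524) / 0.552564 = (0.224766 + 0.191830) / 0.552564 = 0.753932
d₂ = d₁ − σ√T = 0.753932 − 0.552564 = 0.201368
e^{−rT} = e^{−0.0257·1.524} = 0.961590
N(−d₁) = 0.225445,  N(−d₂) = 0.420205
Put price V = K·e^{−rT}·N(−d₂) − S·N(−d₁) = 67.705189 − 47.296096 = 20.409093
ρ = −K·T·e^{−rT}·N(−d₂) = -103.182708

price = 20.409093
ρ = -103.182708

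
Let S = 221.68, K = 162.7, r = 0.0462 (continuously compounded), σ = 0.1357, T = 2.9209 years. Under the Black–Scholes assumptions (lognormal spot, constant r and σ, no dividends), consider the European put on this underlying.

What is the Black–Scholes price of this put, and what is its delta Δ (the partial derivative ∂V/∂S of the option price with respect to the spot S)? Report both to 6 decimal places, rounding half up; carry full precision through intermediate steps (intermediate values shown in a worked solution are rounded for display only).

price = 0.434693
Δ = -0.021098

σ√T = 0.1357·√2.9209 = 0.231920
d₁ = (ln(S/K) + (r+σ²/2)T) / (σ√T) = (ln(221.68/162.7) + (0.0462+0.1357²/2)·2.9209) / 0.231920 = (0.309327 + 0.161839) / 0.231920 = 2.031588
d₂ = d₁ − σ√T = 2.031588 − 0.231920 = 1.799668
e^{−rT} = e^{−0.0462·2.9209} = 0.873763
N(−d₁) = 0.021098,  N(−d₂) = 0.035957
Put price V = K·e^{−rT}·N(−d₂) − S·N(−d₁) = 5.111627 − 4.676935 = 0.434693
Δ = −N(−d₁) = -0.021098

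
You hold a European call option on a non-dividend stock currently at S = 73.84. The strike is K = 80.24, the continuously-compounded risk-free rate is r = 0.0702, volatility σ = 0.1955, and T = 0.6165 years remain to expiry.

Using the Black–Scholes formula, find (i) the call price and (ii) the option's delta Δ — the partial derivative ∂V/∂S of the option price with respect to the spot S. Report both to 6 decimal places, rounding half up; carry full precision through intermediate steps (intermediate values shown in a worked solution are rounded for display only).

price = 3.262576
Δ = 0.427473

σ√T = 0.1955·√0.6165 = 0.153502
d₁ = (ln(S/K) + (r+σ²/2)T) / (σ√T) = (ln(73.84/80.24) + (0.0702+0.1955²/2)·0.6165) / 0.153502 = (-0.083122 + 0.055060) / 0.153502 = -0.182811
d₂ = d₁ − σ√T = -0.182811 − 0.153502 = -0.336313
e^{−rT} = e^{−0.0702·0.6165} = 0.957645
N(d₁) = 0.427473,  N(d₂) = 0.368317
Call price V = S·N(d₁) − K·e^{−rT}·N(d₂) = 31.564608 − 28.302032 = 3.262576
Δ = N(d₁) = 0.427473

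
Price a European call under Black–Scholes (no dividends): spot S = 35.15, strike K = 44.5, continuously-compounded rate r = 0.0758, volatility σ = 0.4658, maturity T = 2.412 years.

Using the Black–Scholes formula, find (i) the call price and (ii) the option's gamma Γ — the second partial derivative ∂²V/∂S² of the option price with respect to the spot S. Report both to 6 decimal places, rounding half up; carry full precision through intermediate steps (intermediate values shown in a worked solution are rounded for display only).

price = 9.266724
Γ = 0.015050

σ√T = 0.4658·√2.412 = 0.723416
d₁ = (ln(S/K) + (r+σ²/2)T) / (σ√T) = (ln(35.15/44.5) + (0.0758+0.4658²/2)·2.412) / 0.723416 = (-0.235865 + 0.444495) / 0.723416 = 0.288396
d₂ = d₁ − σ√T = 0.288396 − 0.723416 = -0.435020
e^{−rT} = e^{−0.0758·2.412} = 0.832910
N(d₁) = 0.613478,  N(d₂) = 0.331774
Call price V = S·N(d₁) − K·e^{−rT}·N(d₂) = 21.563760 − 12.297037 = 9.266724
φ(d₁) = (1/√(2π))·e^{−d₁²/2} = 0.382692
Γ = φ(d₁) / (S·σ·√T) = 0.015050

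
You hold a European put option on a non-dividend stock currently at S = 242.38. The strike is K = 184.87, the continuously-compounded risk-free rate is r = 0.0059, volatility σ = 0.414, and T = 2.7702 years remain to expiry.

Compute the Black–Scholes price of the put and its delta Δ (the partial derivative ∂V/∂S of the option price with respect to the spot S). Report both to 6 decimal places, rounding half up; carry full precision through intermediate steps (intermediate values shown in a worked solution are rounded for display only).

σ√T = 0.414·√2.7702 = 0.689058
d₁ = (ln(S/K) + (r+σ²/2)T) / (σ√T) = (ln(242.38/184.87) + (0.0059+0.414²/2)·2.7702) / 0.689058 = (0.270854 + 0.253745) / 0.689058 = 0.761327
d₂ = d₁ − σ√T = 0.761327 − 0.689058 = 0.072269
e^{−rT} = e^{−0.0059·2.7702} = 0.983789
N(−d₁) = 0.223231,  N(−d₂) = 0.471194
Put price V = K·e^{−rT}·N(−d₂) − S·N(−d₁) = 85.697466 − 54.106699 = 31.590767
Δ = −N(−d₁) = -0.223231

price = 31.590767
Δ = -0.223231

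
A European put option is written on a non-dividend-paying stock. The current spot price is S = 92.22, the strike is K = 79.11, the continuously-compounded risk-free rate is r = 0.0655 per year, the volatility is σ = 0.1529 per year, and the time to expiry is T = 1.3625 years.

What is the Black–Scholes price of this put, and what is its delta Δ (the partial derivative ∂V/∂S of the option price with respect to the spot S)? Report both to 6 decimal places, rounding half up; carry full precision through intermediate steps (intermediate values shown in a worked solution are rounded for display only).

σ√T = 0.1529·√1.3625 = 0.178474
d₁ = (ln(S/K) + (r+σ²/2)T) / (σ√T) = (ln(92.22/79.11) + (0.0655+0.1529²/2)·1.3625) / 0.178474 = (0.153338 + 0.105170) / 0.178474 = 1.448433
d₂ = d₁ − σ√T = 1.448433 − 0.178474 = 1.269958
e^{−rT} = e^{−0.0655·1.3625} = 0.914623
N(−d₁) = 0.073748,  N(−d₂) = 0.102050
Put price V = K·e^{−rT}·N(−d₂) − S·N(−d₁) = 7.383890 − 6.801045 = 0.582845
Δ = −N(−d₁) = -0.073748

price = 0.582845
Δ = -0.073748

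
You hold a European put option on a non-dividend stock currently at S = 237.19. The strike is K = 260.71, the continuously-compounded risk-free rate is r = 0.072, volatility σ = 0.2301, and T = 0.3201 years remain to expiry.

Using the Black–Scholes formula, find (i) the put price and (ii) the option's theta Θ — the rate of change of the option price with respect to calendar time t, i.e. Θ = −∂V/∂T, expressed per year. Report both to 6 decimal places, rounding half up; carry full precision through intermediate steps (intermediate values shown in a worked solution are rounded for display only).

price = 23.431068
Θ = -3.714344

σ√T = 0.2301·√0.3201 = 0.130185
d₁ = (ln(S/K) + (r+σ²/2)T) / (σ√T) = (ln(237.19/260.71) + (0.072+0.2301²/2)·0.3201) / 0.130185 = (-0.094547 + 0.031521) / 0.130185 = -0.484128
d₂ = d₁ − σ√T = -0.484128 − 0.130185 = -0.614312
e^{−rT} = e^{−0.072·0.3201} = 0.977216
N(−d₁) = 0.685852,  N(−d₂) = 0.730496
Put price V = K·e^{−rT}·N(−d₂) − S·N(−d₁) = 186.108403 − 162.677334 = 23.431068
φ(d₁) = (1/√(2π))·e^{−d₁²/2} = 0.354826
Θ = −S·φ(d₁)·σ/(2√T) + r·K·e^{−rT}·N(−d₂) = −17.114149 + 13.399805 = -3.714344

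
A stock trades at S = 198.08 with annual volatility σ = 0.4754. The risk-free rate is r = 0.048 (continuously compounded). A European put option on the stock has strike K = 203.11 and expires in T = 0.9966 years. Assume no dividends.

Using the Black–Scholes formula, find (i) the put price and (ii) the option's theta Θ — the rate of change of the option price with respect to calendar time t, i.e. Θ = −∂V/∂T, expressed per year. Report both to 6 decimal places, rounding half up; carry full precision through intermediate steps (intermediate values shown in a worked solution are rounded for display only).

price = 34.549065
Θ = -12.720730

σ√T = 0.4754·√0.9966 = 0.474591
d₁ = (ln(S/K) + (r+σ²/2)T) / (σ√T) = (ln(198.08/203.11) + (0.048+0.4754²/2)·0.9966) / 0.474591 = (-0.025077 + 0.160455) / 0.474591 = 0.285253
d₂ = d₁ − σ√T = 0.285253 − 0.474591 = -0.189338
e^{−rT} = e^{−0.048·0.9966} = 0.953289
N(−d₁) = 0.387725,  N(−d₂) = 0.575086
Put price V = K·e^{−rT}·N(−d₂) − S·N(−d₁) = 111.349679 − 76.800614 = 34.549065
φ(d₁) = (1/√(2π))·e^{−d₁²/2} = 0.383037
Θ = −S·φ(d₁)·σ/(2√T) + r·K·e^{−rT}·N(−d₂) = −18.065515 + 5.344785 = -12.720730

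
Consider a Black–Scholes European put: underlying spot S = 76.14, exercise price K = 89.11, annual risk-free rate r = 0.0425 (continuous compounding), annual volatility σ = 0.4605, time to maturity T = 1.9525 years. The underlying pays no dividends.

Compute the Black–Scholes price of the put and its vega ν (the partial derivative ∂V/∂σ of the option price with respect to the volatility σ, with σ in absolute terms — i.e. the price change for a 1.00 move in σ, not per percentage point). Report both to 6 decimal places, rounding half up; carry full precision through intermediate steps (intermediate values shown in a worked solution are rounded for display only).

price = 23.020027
ν = 41.551074

σ√T = 0.4605·√1.9525 = 0.643465
d₁ = (ln(S/K) + (r+σ²/2)T) / (σ√T) = (ln(76.14/89.11) + (0.0425+0.4605²/2)·1.9525) / 0.643465 = (-0.157298 + 0.290005) / 0.643465 = 0.206238
d₂ = d₁ − σ√T = 0.206238 − 0.643465 = -0.437227
e^{−rT} = e^{−0.0425·1.9525} = 0.920368
N(−d₁) = 0.418302,  N(−d₂) = 0.669027
Put price V = K·e^{−rT}·N(−d₂) − S·N(−d₁) = 54.869568 − 31.849541 = 23.020027
φ(d₁) = (1/√(2π))·e^{−d₁²/2} = 0.390548
ν = S·φ(d₁)·√T = 41.551074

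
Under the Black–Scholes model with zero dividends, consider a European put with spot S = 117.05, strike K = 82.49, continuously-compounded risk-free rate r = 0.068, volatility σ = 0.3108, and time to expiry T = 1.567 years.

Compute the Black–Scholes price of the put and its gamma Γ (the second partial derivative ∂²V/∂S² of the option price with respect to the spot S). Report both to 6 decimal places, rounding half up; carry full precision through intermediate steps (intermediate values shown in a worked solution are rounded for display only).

price = 2.120447
Γ = 0.003438

σ√T = 0.3108·√1.567 = 0.389059
d₁ = (ln(S/K) + (r+σ²/2)T) / (σ√T) = (ln(117.05/82.49) + (0.068+0.3108²/2)·1.567) / 0.389059 = (0.349924 + 0.182239) / 0.389059 = 1.367822
d₂ = d₁ − σ√T = 1.367822 − 0.389059 = 0.978763
e^{−rT} = e^{−0.068·1.567} = 0.898925
N(−d₁) = 0.085684,  N(−d₂) = 0.163849
Put price V = K·e^{−rT}·N(−d₂) − S·N(−d₁) = 12.149744 − 10.029297 = 2.120447
φ(d₁) = (1/√(2π))·e^{−d₁²/2} = 0.156546
Γ = φ(d₁) / (S·σ·√T) = 0.003438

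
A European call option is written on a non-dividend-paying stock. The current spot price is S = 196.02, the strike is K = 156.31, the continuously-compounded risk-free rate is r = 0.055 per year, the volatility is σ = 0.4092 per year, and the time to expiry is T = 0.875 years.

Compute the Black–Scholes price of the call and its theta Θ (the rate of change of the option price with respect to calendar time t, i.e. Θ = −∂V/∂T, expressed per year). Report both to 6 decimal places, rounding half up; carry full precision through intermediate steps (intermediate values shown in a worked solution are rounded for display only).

σ√T = 0.4092·√0.875 = 0.382772
d₁ = (ln(S/K) + (r+σ²/2)T) / (σ√T) = (ln(196.02/156.31) + (0.055+0.4092²/2)·0.875) / 0.382772 = (0.226375 + 0.121382) / 0.382772 = 0.908525
d₂ = d₁ − σ√T = 0.908525 − 0.382772 = 0.525753
e^{−rT} = e^{−0.055·0.875} = 0.953015
N(d₁) = 0.818200,  N(d₂) = 0.700470
Call price V = S·N(d₁) − K·e^{−rT}·N(d₂) = 160.383473 − 104.346052 = 56.037421
φ(d₁) = (1/√(2π))·e^{−d₁²/2} = 0.264042
Θ = −S·φ(d₁)·σ/(2√T) − r·K·e^{−rT}·N(d₂) = −11.320742 − 5.739033 = -17.059775

price = 56.037421
Θ = -17.059775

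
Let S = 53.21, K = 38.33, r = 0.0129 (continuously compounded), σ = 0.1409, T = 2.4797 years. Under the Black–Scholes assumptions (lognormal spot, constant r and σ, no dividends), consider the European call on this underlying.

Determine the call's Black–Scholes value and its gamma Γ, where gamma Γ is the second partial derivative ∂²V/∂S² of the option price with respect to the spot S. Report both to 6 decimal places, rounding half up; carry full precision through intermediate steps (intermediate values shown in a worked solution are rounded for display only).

σ√T = 0.1409·√2.4797 = 0.221876
d₁ = (ln(S/K) + (r+σ²/2)T) / (σ√T) = (ln(53.21/38.33) + (0.0129+0.1409²/2)·2.4797) / 0.221876 = (0.328013 + 0.056603) / 0.221876 = 1.733472
d₂ = d₁ − σ√T = 1.733472 − 0.221876 = 1.511596
e^{−rT} = e^{−0.0129·2.4797} = 0.968518
N(d₁) = 0.958494,  N(d₂) = 0.934682
Call price V = S·N(d₁) − K·e^{−rT}·N(d₂) = 51.001472 − 34.698467 = 16.303005
φ(d₁) = (1/√(2π))·e^{−d₁²/2} = 0.088797
Γ = φ(d₁) / (S·σ·√T) = 0.007521

price = 16.303005
Γ = 0.007521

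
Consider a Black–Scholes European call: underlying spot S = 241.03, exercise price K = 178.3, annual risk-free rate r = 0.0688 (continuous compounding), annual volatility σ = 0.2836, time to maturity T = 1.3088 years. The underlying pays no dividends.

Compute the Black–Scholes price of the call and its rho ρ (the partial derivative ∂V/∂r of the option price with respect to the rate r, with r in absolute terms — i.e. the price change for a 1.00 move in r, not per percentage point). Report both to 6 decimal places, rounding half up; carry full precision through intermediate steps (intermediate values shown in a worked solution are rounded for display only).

price = 81.610264
ρ = 181.671510

σ√T = 0.2836·√1.3088 = 0.324446
d₁ = (ln(S/K) + (r+σ²/2)T) / (σ√T) = (ln(241.03/178.3) + (0.0688+0.2836²/2)·1.3088) / 0.324446 = (0.301454 + 0.142678) / 0.324446 = 1.368892
d₂ = d₁ − σ√T = 1.368892 − 0.324446 = 1.044446
e^{−rT} = e^{−0.0688·1.3088} = 0.913890
N(d₁) = 0.914484,  N(d₂) = 0.851860
Call price V = S·N(d₁) − K·e^{−rT}·N(d₂) = 220.417959 − 138.807694 = 81.610264
ρ = K·T·e^{−rT}·N(d₂) = 181.671510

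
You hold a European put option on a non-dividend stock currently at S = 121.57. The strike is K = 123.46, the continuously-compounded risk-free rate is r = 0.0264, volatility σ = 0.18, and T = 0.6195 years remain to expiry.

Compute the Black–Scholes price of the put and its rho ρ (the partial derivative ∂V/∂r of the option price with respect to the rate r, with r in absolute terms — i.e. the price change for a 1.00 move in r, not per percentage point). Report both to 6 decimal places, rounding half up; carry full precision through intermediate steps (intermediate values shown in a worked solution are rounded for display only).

price = 6.806004
ρ = -39.549842

σ√T = 0.18·√0.6195 = 0.141675
d₁ = (ln(S/K) + (r+σ²/2)T) / (σ√T) = (ln(121.57/123.46) + (0.0264+0.18²/2)·0.6195) / 0.141675 = (-0.015427 + 0.026391) / 0.141675 = 0.077386
d₂ = d₁ − σ√T = 0.077386 − 0.141675 = -0.064289
e^{−rT} = e^{−0.0264·0.6195} = 0.983778
N(−d₁) = 0.469158,  N(−d₂) = 0.525630
Put price V = K·e^{−rT}·N(−d₂) − S·N(−d₁) = 63.841553 − 57.035549 = 6.806004
ρ = −K·T·e^{−rT}·N(−d₂) = -39.549842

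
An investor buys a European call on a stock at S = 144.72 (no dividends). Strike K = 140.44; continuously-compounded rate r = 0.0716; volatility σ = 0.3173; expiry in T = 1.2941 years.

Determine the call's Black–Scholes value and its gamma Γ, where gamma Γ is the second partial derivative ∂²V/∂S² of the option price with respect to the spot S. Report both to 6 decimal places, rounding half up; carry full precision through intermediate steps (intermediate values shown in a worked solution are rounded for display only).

σ√T = 0.3173·√1.2941 = 0.360956
d₁ = (ln(S/K) + (r+σ²/2)T) / (σ√T) = (ln(144.72/140.44) + (0.0716+0.3173²/2)·1.2941) / 0.360956 = (0.030020 + 0.157802) / 0.360956 = 0.520348
d₂ = d₁ − σ√T = 0.520348 − 0.360956 = 0.159392
e^{−rT} = e^{−0.0716·1.2941} = 0.911506
N(d₁) = 0.698589,  N(d₂) = 0.563320
Call price V = S·N(d₁) − K·e^{−rT}·N(d₂) = 101.099865 − 72.111637 = 28.988228
φ(d₁) = (1/√(2π))·e^{−d₁²/2} = 0.348429
Γ = φ(d₁) / (S·σ·√T) = 0.006670

price = 28.988228
Γ = 0.006670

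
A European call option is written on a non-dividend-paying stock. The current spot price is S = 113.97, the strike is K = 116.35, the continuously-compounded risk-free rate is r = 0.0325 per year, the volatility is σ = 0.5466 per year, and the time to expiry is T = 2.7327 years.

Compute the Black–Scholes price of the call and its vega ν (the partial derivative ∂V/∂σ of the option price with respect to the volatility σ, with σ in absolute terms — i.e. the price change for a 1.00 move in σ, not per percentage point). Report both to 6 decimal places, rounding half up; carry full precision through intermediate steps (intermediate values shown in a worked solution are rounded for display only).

σ√T = 0.5466·√2.7327 = 0.903578
d₁ = (ln(S/K) + (r+σ²/2)T) / (σ√T) = (ln(113.97/116.35) + (0.0325+0.5466²/2)·2.7327) / 0.903578 = (-0.020668 + 0.497039) / 0.903578 = 0.527206
d₂ = d₁ − σ√T = 0.527206 − 0.903578 = -0.376372
e^{−rT} = e^{−0.0325·2.7327} = 0.915017
N(d₁) = 0.700975,  N(d₂) = 0.353320
Call price V = S·N(d₁) − K·e^{−rT}·N(d₂) = 79.890087 − 37.615250 = 42.274837
φ(d₁) = (1/√(2π))·e^{−d₁²/2} = 0.347180
ν = S·φ(d₁)·√T = 65.409581

price = 42.274837
ν = 65.409581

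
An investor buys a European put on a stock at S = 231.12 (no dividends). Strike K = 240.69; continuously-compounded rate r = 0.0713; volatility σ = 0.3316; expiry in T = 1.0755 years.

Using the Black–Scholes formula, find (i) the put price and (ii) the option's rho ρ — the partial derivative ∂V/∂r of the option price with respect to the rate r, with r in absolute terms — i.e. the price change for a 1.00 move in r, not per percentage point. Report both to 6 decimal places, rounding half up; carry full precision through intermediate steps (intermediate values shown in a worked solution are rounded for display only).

σ√T = 0.3316·√1.0755 = 0.343890
d₁ = (ln(S/K) + (r+σ²/2)T) / (σ√T) = (ln(231.12/240.69) + (0.0713+0.3316²/2)·1.0755) / 0.343890 = (-0.040573 + 0.135813) / 0.343890 = 0.276951
d₂ = d₁ − σ√T = 0.276951 − 0.343890 = -0.066939
e^{−rT} = e^{−0.0713·1.0755} = 0.926183
N(−d₁) = 0.390909,  N(−d₂) = 0.526685
Put price V = K·e^{−rT}·N(−d₂) − S·N(−d₁) = 117.410235 − 90.346882 = 27.063353
ρ = −K·T·e^{−rT}·N(−d₂) = -126.274708

price = 27.063353
ρ = -126.274708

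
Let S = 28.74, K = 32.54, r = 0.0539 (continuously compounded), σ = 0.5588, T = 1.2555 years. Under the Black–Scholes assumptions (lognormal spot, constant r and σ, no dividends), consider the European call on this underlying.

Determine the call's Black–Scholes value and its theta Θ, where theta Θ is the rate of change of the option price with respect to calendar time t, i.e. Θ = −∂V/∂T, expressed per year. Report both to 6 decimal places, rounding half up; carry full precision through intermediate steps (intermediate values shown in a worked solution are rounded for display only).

price = 6.461922
Θ = -3.351722

σ√T = 0.5588·√1.2555 = 0.626130
d₁ = (ln(S/K) + (r+σ²/2)T) / (σ√T) = (ln(28.74/32.54) + (0.0539+0.5588²/2)·1.2555) / 0.626130 = (-0.124180 + 0.263691) / 0.626130 = 0.222814
d₂ = d₁ − σ√T = 0.222814 − 0.626130 = -0.403316
e^{−rT} = e^{−0.0539·1.2555} = 0.934567
N(d₁) = 0.588160,  N(d₂) = 0.343358
Call price V = S·N(d₁) − K·e^{−rT}·N(d₂) = 16.903719 − 10.441797 = 6.461922
φ(d₁) = (1/√(2π))·e^{−d₁²/2} = 0.389161
Θ = −S·φ(d₁)·σ/(2√T) − r·K·e^{−rT}·N(d₂) = −2.788909 − 0.562813 = -3.351722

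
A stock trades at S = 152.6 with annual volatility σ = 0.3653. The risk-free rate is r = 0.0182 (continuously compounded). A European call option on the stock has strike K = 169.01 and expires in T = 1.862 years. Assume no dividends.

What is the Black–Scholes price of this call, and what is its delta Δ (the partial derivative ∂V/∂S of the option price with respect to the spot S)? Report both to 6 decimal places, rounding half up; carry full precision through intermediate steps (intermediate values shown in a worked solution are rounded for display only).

price = 25.991289
Δ = 0.544714

σ√T = 0.3653·√1.862 = 0.498471
d₁ = (ln(S/K) + (r+σ²/2)T) / (σ√T) = (ln(152.6/169.01) + (0.0182+0.3653²/2)·1.862) / 0.498471 = (-0.102138 + 0.158125) / 0.498471 = 0.112318
d₂ = d₁ − σ√T = 0.112318 − 0.498471 = -0.386153
e^{−rT} = e^{−0.0182·1.862} = 0.966679
N(d₁) = 0.544714,  N(d₂) = 0.349692
Call price V = S·N(d₁) − K·e^{−rT}·N(d₂) = 83.123396 − 57.132106 = 25.991289
Δ = N(d₁) = 0.544714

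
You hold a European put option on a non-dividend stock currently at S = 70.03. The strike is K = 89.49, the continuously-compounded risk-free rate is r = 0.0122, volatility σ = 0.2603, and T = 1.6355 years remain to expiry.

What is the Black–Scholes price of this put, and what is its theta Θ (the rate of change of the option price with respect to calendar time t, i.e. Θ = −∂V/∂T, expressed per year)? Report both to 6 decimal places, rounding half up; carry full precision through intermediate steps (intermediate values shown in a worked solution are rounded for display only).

price = 21.539745
Θ = -1.639635

σ√T = 0.2603·√1.6355 = 0.332889
d₁ = (ln(S/K) + (r+σ²/2)T) / (σ√T) = (ln(70.03/89.49) + (0.0122+0.2603²/2)·1.6355) / 0.332889 = (-0.245203 + 0.075361) / 0.332889 = -0.510208
d₂ = d₁ − σ√T = -0.510208 − 0.332889 = -0.843097
e^{−rT} = e^{−0.0122·1.6355} = 0.980245
N(−d₁) = 0.695047,  N(−d₂) = 0.800413
Put price V = K·e^{−rT}·N(−d₂) − S·N(−d₁) = 70.213887 − 48.674142 = 21.539745
φ(d₁) = (1/√(2π))·e^{−d₁²/2} = 0.350255
Θ = −S·φ(d₁)·σ/(2√T) + r·K·e^{−rT}·N(−d₂) = −2.496244 + 0.856609 = -1.639635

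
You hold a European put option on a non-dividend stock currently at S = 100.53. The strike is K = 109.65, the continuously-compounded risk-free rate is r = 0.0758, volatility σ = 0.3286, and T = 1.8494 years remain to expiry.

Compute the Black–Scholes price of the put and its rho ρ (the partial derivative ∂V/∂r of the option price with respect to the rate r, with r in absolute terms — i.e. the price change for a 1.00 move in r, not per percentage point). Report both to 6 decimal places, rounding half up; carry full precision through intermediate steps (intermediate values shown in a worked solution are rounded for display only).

σ√T = 0.3286·√1.8494 = 0.446872
d₁ = (ln(S/K) + (r+σ²/2)T) / (σ√T) = (ln(100.53/109.65) + (0.0758+0.3286²/2)·1.8494) / 0.446872 = (-0.086837 + 0.240032) / 0.446872 = 0.342815
d₂ = d₁ − σ√T = 0.342815 − 0.446872 = -0.104057
e^{−rT} = e^{−0.0758·1.8494} = 0.869198
N(−d₁) = 0.365869,  N(−d₂) = 0.541438
Put price V = K·e^{−rT}·N(−d₂) − S·N(−d₁) = 51.603106 − 36.780785 = 14.822321
ρ = −K·T·e^{−rT}·N(−d₂) = -95.434785

price = 14.822321
ρ = -95.434785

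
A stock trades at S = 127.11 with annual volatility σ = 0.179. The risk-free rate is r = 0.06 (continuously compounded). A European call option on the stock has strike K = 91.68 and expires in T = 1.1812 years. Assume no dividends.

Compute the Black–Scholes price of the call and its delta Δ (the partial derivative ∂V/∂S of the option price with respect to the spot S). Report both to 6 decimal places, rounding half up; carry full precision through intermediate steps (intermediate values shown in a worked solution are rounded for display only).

σ√T = 0.179·√1.1812 = 0.194543
d₁ = (ln(S/K) + (r+σ²/2)T) / (σ√T) = (ln(127.11/91.68) + (0.06+0.179²/2)·1.1812) / 0.194543 = (0.326749 + 0.089795) / 0.194543 = 2.141145
d₂ = d₁ − σ√T = 2.141145 − 0.194543 = 1.946603
e^{−rT} = e^{−0.06·1.1812} = 0.931581
N(d₁) = 0.983869,  N(d₂) = 0.974209
Call price V = S·N(d₁) − K·e^{−rT}·N(d₂) = 125.059568 − 83.204600 = 41.854968
Δ = N(d₁) = 0.983869

price = 41.854968
Δ = 0.983869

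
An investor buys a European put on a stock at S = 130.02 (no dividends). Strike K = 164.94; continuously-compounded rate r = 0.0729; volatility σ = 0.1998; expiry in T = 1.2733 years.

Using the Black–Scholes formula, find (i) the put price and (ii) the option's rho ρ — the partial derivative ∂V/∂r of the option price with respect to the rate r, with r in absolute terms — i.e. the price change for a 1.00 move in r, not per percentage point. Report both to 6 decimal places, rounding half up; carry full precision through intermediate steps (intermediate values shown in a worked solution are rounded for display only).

σ√T = 0.1998·√1.2733 = 0.225456
d₁ = (ln(S/K) + (r+σ²/2)T) / (σ√T) = (ln(130.02/164.94) + (0.0729+0.1998²/2)·1.2733) / 0.225456 = (-0.237893 + 0.118239) / 0.225456 = -0.530725
d₂ = d₁ − σ√T = -0.530725 − 0.225456 = -0.756180
e^{−rT} = e^{−0.0729·1.2733} = 0.911354
N(−d₁) = 0.702195,  N(−d₂) = 0.775229
Put price V = K·e^{−rT}·N(−d₂) − S·N(−d₁) = 116.531540 − 91.299425 = 25.232114
ρ = −K·T·e^{−rT}·N(−d₂) = -148.379609

price = 25.232114
ρ = -148.379609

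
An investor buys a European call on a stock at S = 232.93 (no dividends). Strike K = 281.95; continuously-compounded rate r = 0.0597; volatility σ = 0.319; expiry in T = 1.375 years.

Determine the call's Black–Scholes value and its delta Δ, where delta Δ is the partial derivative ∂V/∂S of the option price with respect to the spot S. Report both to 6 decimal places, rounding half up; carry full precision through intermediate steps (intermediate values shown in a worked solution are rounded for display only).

σ√T = 0.319·√1.375 = 0.374061
d₁ = (ln(S/K) + (r+σ²/2)T) / (σ√T) = (ln(232.93/281.95) + (0.0597+0.319²/2)·1.375) / 0.374061 = (-0.190992 + 0.152048) / 0.374061 = -0.104110
d₂ = d₁ − σ√T = -0.104110 − 0.374061 = -0.478171
e^{−rT} = e^{−0.0597·1.375} = 0.921191
N(d₁) = 0.458541,  N(d₂) = 0.316264
Call price V = S·N(d₁) − K·e^{−rT}·N(d₂) = 106.807930 − 82.143283 = 24.664647
Δ = N(d₁) = 0.458541

price = 24.664647
Δ = 0.458541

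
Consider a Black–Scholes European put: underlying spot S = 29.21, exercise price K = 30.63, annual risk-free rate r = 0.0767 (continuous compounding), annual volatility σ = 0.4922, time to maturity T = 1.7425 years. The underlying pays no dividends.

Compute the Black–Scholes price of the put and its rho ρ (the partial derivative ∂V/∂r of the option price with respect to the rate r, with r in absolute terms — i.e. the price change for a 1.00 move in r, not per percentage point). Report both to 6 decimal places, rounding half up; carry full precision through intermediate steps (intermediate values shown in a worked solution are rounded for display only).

price = 5.987496
ρ = -26.906713

σ√T = 0.4922·√1.7425 = 0.649723
d₁ = (ln(S/K) + (r+σ²/2)T) / (σ√T) = (ln(29.21/30.63) + (0.0767+0.4922²/2)·1.7425) / 0.649723 = (-0.047469 + 0.344720) / 0.649723 = 0.457504
d₂ = d₁ − σ√T = 0.457504 − 0.649723 = -0.192219
e^{−rT} = e^{−0.0767·1.7425} = 0.874896
N(−d₁) = 0.323654,  N(−d₂) = 0.576215
Put price V = K·e^{−rT}·N(−d₂) − S·N(−d₁) = 15.441442 − 9.453946 = 5.987496
ρ = −K·T·e^{−rT}·N(−d₂) = -26.906713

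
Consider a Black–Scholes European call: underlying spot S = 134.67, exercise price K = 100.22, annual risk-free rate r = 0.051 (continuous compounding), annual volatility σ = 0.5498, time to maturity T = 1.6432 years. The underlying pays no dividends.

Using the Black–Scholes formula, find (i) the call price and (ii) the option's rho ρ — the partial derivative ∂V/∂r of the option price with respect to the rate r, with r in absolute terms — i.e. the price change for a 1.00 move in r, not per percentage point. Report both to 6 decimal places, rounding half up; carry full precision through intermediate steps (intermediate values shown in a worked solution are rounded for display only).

σ√T = 0.5498·√1.6432 = 0.704774
d₁ = (ln(S/K) + (r+σ²/2)T) / (σ√T) = (ln(134.67/100.22) + (0.051+0.5498²/2)·1.6432) / 0.704774 = (0.295460 + 0.332156) / 0.704774 = 0.890521
d₂ = d₁ − σ√T = 0.890521 − 0.704774 = 0.185747
e^{−rT} = e^{−0.051·1.6432} = 0.919612
N(d₁) = 0.813407,  N(d₂) = 0.573678
Call price V = S·N(d₁) − K·e^{−rT}·N(d₂) = 109.541502 − 52.872222 = 56.669280
ρ = K·T·e^{−rT}·N(d₂) = 86.879635

price = 56.669280
ρ = 86.879635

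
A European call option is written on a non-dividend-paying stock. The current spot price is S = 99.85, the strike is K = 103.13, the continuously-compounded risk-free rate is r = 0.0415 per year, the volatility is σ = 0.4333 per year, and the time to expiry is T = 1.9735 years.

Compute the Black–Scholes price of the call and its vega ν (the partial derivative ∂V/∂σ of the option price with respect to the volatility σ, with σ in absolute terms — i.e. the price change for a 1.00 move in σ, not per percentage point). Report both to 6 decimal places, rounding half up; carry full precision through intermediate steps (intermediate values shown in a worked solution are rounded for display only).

σ√T = 0.4333·√1.9735 = 0.608706
d₁ = (ln(S/K) + (r+σ²/2)T) / (σ√T) = (ln(99.85/103.13) + (0.0415+0.4333²/2)·1.9735) / 0.608706 = (-0.032321 + 0.267161) / 0.608706 = 0.385803
d₂ = d₁ − σ√T = 0.385803 − 0.608706 = -0.222903
e^{−rT} = e^{−0.0415·1.9735} = 0.921364
N(d₁) = 0.650179,  N(d₂) = 0.411806
Call price V = S·N(d₁) − K·e^{−rT}·N(d₂) = 64.920331 − 39.129867 = 25.790464
φ(d₁) = (1/√(2π))·e^{−d₁²/2} = 0.370330
ν = S·φ(d₁)·√T = 51.946430

price = 25.790464
ν = 51.946430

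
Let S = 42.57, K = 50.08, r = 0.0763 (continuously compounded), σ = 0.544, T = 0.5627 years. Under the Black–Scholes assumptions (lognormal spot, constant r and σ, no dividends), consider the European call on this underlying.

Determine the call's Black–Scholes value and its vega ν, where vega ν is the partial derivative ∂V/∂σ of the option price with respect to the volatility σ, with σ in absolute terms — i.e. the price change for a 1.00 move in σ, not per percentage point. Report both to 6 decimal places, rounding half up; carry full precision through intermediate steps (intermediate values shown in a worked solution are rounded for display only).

σ√T = 0.544·√0.5627 = 0.408073
d₁ = (ln(S/K) + (r+σ²/2)T) / (σ√T) = (ln(42.57/50.08) + (0.0763+0.544²/2)·0.5627) / 0.408073 = (-0.162472 + 0.126196) / 0.408073 = -0.088897
d₂ = d₁ − σ√T = -0.088897 − 0.408073 = -0.496969
e^{−rT} = e^{−0.0763·0.5627} = 0.957975
N(d₁) = 0.464582,  N(d₂) = 0.309605
Call price V = S·N(d₁) − K·e^{−rT}·N(d₂) = 19.777254 − 14.853430 = 4.923824
φ(d₁) = (1/√(2π))·e^{−d₁²/2} = 0.397369
ν = S·φ(d₁)·√T = 12.689255

price = 4.923824
ν = 12.689255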